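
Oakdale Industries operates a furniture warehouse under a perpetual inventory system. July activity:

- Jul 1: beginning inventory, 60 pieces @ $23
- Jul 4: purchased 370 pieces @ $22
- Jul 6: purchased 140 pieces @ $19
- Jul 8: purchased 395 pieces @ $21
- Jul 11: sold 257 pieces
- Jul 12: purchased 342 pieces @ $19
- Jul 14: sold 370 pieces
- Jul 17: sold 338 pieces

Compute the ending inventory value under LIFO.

Ending inventory = $7,584

Jul 11, 257 sold [LIFO — newest first]: 257 @ $21 = $5,397
Jul 14, 370 sold [LIFO — newest first]: 342 @ $19 + 28 @ $21 = $7,086
Jul 17, 338 sold [LIFO — newest first]: 110 @ $21 + 140 @ $19 + 88 @ $22 = $6,906
Total COGS = $5,397 + $7,086 + $6,906 = $19,389
Ending inventory: 60 @ $23 + 282 @ $22 = $7,584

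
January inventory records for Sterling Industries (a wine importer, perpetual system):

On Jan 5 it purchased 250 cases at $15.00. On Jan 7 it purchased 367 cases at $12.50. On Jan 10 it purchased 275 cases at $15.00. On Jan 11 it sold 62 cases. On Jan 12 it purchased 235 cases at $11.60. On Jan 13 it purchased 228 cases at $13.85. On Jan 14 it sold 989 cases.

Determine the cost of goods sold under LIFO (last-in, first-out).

COGS = $13,921.30

Jan 11, 62 sold [LIFO — newest first]: 62 @ $15.00 = $930.00
Jan 14, 989 sold [LIFO — newest first]: 228 @ $13.85 + 235 @ $11.60 + 213 @ $15.00 + 313 @ $12.50 = $12,991.30
Total COGS = $930.00 + $12,991.30 = $13,921.30
Ending inventory: 250 @ $15.00 + 54 @ $12.50 = $4,425.00
Check: goods available $18,346.30 = COGS $13,921.30 + ending $4,425.00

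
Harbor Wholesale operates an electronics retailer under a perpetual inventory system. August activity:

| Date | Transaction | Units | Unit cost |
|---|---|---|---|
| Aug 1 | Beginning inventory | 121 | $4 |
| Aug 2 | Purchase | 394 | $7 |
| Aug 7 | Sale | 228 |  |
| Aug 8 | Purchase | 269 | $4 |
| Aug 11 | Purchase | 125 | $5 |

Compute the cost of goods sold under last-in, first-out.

COGS = $1,596

Aug 7, 228 sold [LIFO — newest first]: 228 @ $7 = $1,596
Ending inventory: 121 @ $4 + 166 @ $7 + 269 @ $4 + 125 @ $5 = $3,347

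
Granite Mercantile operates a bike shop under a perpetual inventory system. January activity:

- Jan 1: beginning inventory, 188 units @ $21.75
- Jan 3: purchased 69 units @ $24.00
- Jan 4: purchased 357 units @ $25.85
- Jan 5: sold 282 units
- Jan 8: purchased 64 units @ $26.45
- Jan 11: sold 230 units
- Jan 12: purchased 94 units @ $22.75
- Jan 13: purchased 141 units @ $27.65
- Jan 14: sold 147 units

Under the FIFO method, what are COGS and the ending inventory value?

COGS = $16,163.70; ending inventory = $6,539.70

Jan 5, 282 sold [FIFO — oldest first]: 188 @ $21.75 + 69 @ $24.00 + 25 @ $25.85 = $6,391.25
Jan 11, 230 sold [FIFO — oldest first]: 230 @ $25.85 = $5,945.50
Jan 14, 147 sold [FIFO — oldest first]: 102 @ $25.85 + 45 @ $26.45 = $3,826.95
Total COGS = $6,391.25 + $5,945.50 + $3,826.95 = $16,163.70
Ending inventory: 19 @ $26.45 + 94 @ $22.75 + 141 @ $27.65 = $6,539.70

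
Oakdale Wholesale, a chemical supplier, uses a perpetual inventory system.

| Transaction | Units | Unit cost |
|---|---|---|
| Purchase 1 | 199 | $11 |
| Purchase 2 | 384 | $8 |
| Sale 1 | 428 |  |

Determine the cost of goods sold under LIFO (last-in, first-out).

Sale 1 (428) [LIFO — newest first]: 384 @ $8 + 44 @ $11 = $3,556
Ending inventory: 155 @ $11 = $1,705
Check: goods available $5,261 = COGS $3,556 + ending $1,705

COGS = $3,556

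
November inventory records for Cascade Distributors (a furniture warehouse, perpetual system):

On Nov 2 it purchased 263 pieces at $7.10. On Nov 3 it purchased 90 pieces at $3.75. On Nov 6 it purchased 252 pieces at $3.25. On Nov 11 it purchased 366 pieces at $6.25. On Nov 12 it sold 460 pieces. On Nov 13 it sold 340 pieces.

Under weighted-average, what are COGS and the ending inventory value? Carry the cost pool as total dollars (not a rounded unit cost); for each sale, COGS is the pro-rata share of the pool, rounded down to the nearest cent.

After Nov 2: 263 on hand, pool $1,867.30 (≈ $7.1000 each)
After Nov 3: 353 on hand, pool $2,204.80 (≈ $6.2459 each)
After Nov 6: 605 on hand, pool $3,023.80 (≈ $4.9980 each)
After Nov 11: 971 on hand, pool $5,311.30 (≈ $5.4699 each)
Nov 12, sell 460: 460/971 × $5,311.30 → $2,516.16
Nov 13, sell 340: 340/511 × $2,795.14 → $1,859.78
Total COGS = $2,516.16 + $1,859.78 = $4,375.94
Ending inventory (cost pool remaining) = $935.36

COGS = $4,375.94; ending inventory = $935.36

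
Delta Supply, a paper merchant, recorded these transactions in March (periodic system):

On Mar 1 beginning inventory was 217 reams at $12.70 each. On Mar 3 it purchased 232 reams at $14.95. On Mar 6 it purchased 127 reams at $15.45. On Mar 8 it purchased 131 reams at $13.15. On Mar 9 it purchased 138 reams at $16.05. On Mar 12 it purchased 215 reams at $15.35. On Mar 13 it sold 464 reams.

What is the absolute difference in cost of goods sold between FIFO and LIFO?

FIFO COGS: 217 @ $12.70 + 232 @ $14.95 + 15 @ $15.45 = $6,456.05
LIFO COGS: 215 @ $15.35 + 138 @ $16.05 + 111 @ $13.15 = $6,974.80
Difference = |$6,456.05 − $6,974.80| = $518.75

$518.75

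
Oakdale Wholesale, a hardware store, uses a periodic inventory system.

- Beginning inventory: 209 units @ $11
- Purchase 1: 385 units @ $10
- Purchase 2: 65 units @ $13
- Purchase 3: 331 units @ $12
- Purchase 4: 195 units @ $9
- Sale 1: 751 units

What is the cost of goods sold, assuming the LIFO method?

COGS = $8,172

Sale 1 (751) [LIFO — newest first]: 195 @ $9 + 331 @ $12 + 65 @ $13 + 160 @ $10 = $8,172
Ending inventory: 209 @ $11 + 225 @ $10 = $4,549
Check: goods available $12,721 = COGS $8,172 + ending $4,549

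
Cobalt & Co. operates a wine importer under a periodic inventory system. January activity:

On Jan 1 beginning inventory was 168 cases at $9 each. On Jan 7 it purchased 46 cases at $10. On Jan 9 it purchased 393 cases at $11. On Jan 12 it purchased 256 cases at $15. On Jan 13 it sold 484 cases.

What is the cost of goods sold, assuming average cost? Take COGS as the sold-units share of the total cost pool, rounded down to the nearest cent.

Jan 13, sell 484: 484/863 × $10,135.00 → $5,684.05
Ending inventory (cost pool remaining) = $4,450.95

COGS = $5,684.05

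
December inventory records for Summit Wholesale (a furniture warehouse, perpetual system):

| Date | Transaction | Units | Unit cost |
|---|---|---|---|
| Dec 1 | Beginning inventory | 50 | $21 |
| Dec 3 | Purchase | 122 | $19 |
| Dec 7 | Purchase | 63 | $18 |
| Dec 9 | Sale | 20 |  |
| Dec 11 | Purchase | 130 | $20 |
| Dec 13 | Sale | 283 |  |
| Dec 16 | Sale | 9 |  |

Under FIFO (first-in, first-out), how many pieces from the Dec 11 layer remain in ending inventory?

Dec 9, 20 sold [FIFO — oldest first]: 20 @ $21 = $420
Dec 13, 283 sold [FIFO — oldest first]: 30 @ $21 + 122 @ $19 + 63 @ $18 + 68 @ $20 = $5,442
Dec 16, 9 sold [FIFO — oldest first]: 9 @ $20 = $180
Total COGS = $420 + $5,442 + $180 = $6,042
Ending inventory: 53 @ $20 = $1,060

53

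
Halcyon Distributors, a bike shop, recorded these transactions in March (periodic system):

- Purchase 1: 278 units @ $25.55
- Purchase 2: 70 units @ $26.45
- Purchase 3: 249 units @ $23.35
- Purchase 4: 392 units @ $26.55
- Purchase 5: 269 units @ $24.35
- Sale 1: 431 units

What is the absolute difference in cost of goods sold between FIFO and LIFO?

FIFO COGS: 278 @ $25.55 + 70 @ $26.45 + 83 @ $23.35 = $10,892.45
LIFO COGS: 269 @ $24.35 + 162 @ $26.55 = $10,851.25
Difference = |$10,892.45 − $10,851.25| = $41.20

$41.20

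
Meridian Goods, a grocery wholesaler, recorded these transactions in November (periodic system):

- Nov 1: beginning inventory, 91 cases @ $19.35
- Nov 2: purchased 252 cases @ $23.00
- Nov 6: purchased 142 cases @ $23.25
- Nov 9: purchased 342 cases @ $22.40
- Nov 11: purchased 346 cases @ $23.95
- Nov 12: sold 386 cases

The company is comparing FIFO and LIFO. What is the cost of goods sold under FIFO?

COGS = $8,556.60

FIFO COGS: 91 @ $19.35 + 252 @ $23.00 + 43 @ $23.25 = $8,556.60
LIFO COGS: 346 @ $23.95 + 40 @ $22.40 = $9,182.70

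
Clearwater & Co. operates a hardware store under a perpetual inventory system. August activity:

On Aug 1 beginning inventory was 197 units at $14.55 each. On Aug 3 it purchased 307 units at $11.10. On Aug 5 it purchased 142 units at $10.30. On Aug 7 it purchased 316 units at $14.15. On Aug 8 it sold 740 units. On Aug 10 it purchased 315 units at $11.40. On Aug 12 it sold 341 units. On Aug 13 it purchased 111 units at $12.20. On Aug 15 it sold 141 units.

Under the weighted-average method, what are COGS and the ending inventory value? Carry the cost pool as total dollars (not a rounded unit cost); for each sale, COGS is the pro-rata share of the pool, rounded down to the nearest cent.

COGS = $15,156.29; ending inventory = $1,996.96

After Aug 1: 197 on hand, pool $2,866.35 (≈ $14.5500 each)
After Aug 3: 504 on hand, pool $6,274.05 (≈ $12.4485 each)
After Aug 5: 646 on hand, pool $7,736.65 (≈ $11.9762 each)
After Aug 7: 962 on hand, pool $12,208.05 (≈ $12.6903 each)
Aug 8, sell 740: 740/962 × $12,208.05 → $9,390.80
After Aug 10: 537 on hand, pool $6,408.25 (≈ $11.9334 each)
Aug 12, sell 341: 341/537 × $6,408.25 → $4,069.29
After Aug 13: 307 on hand, pool $3,693.16 (≈ $12.0298 each)
Aug 15, sell 141: 141/307 × $3,693.16 → $1,696.20
Total COGS = $9,390.80 + $4,069.29 + $1,696.20 = $15,156.29
Ending inventory (cost pool remaining) = $1,996.96
Check: goods available $17,153.25 = COGS $15,156.29 + ending $1,996.96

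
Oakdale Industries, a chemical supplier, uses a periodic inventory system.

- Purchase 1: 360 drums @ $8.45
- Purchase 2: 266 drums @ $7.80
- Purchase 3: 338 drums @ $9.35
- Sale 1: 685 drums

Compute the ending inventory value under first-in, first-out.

Sale 1 (685) [FIFO — oldest first]: 360 @ $8.45 + 266 @ $7.80 + 59 @ $9.35 = $5,668.45
Ending inventory: 279 @ $9.35 = $2,608.65

Ending inventory = $2,608.65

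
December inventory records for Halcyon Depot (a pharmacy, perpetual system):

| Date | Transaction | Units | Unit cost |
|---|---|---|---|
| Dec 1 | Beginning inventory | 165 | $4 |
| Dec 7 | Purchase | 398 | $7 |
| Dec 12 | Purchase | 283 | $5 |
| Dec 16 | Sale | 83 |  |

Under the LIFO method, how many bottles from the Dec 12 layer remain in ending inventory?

Dec 16, 83 sold [LIFO — newest first]: 83 @ $5 = $415
Ending inventory: 165 @ $4 + 398 @ $7 + 200 @ $5 = $4,446

200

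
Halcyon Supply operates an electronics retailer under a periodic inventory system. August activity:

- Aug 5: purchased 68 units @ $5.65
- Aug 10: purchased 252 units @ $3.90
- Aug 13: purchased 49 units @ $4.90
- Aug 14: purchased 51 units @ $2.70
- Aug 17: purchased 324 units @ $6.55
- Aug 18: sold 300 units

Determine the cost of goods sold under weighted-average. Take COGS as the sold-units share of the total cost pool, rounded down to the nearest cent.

COGS = $1,559.27

Aug 18, sell 300: 300/744 × $3,867.00 → $1,559.27
Ending inventory (cost pool remaining) = $2,307.73
Check: goods available $3,867.00 = COGS $1,559.27 + ending $2,307.73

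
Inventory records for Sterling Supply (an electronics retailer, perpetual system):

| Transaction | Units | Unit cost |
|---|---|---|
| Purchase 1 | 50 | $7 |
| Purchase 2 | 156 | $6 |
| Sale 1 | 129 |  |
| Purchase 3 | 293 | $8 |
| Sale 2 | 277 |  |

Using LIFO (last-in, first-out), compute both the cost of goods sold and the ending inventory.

COGS = $2,990; ending inventory = $640

Sale 1 (129) [LIFO — newest first]: 129 @ $6 = $774
Sale 2 (277) [LIFO — newest first]: 277 @ $8 = $2,216
Total COGS = $774 + $2,216 = $2,990
Ending inventory: 50 @ $7 + 27 @ $6 + 16 @ $8 = $640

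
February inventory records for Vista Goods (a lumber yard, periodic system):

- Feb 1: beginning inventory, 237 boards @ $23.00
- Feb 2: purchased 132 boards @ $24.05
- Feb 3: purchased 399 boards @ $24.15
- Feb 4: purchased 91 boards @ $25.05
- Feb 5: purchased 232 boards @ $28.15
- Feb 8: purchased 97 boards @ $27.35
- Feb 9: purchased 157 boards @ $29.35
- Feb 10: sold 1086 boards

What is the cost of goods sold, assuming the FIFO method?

Feb 10, 1086 sold [FIFO — oldest first]: 237 @ $23.00 + 132 @ $24.05 + 399 @ $24.15 + 91 @ $25.05 + 227 @ $28.15 = $26,931.05
Ending inventory: 5 @ $28.15 + 97 @ $27.35 + 157 @ $29.35 = $7,401.65

COGS = $26,931.05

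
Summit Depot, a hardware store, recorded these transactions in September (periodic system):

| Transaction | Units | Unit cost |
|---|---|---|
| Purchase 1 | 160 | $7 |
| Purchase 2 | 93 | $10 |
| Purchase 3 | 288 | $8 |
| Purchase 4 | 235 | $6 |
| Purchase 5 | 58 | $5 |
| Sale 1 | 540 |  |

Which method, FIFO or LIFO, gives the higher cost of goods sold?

FIFO COGS: 160 @ $7 + 93 @ $10 + 287 @ $8 = $4,346
LIFO COGS: 58 @ $5 + 235 @ $6 + 247 @ $8 = $3,676

FIFO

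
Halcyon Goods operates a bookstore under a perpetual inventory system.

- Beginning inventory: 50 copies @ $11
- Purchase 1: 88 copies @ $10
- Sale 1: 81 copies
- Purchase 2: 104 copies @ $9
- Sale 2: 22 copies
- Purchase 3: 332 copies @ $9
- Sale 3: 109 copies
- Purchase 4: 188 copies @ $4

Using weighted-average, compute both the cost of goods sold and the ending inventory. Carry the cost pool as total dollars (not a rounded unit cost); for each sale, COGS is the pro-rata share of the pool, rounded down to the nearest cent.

After Beginning: 50 on hand, pool $550.00 (≈ $11.0000 each)
After Purchase 1: 138 on hand, pool $1,430.00 (≈ $10.3623 each)
Sale 1, sell 81: 81/138 × $1,430.00 → $839.34
After Purchase 2: 161 on hand, pool $1,526.66 (≈ $9.4824 each)
Sale 2, sell 22: 22/161 × $1,526.66 → $208.61
After Purchase 3: 471 on hand, pool $4,306.05 (≈ $9.1424 each)
Sale 3, sell 109: 109/471 × $4,306.05 → $996.51
After Purchase 4: 550 on hand, pool $4,061.54 (≈ $7.3846 each)
Total COGS = $839.34 + $208.61 + $996.51 = $2,044.46
Ending inventory (cost pool remaining) = $4,061.54
Check: goods available $6,106.00 = COGS $2,044.46 + ending $4,061.54

COGS = $2,044.46; ending inventory = $4,061.54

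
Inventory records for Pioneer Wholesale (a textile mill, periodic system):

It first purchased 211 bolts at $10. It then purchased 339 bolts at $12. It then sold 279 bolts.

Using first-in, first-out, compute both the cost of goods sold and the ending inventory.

Sale 1 (279) [FIFO — oldest first]: 211 @ $10 + 68 @ $12 = $2,926
Ending inventory: 271 @ $12 = $3,252

COGS = $2,926; ending inventory = $3,252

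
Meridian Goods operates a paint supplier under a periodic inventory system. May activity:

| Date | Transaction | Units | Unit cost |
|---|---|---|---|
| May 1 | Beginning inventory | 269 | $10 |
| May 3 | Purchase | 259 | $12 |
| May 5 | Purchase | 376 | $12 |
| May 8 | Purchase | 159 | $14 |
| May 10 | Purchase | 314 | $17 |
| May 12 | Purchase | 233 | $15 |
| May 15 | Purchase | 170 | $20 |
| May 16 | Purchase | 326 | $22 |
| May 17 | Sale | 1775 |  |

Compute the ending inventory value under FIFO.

May 17, 1775 sold [FIFO — oldest first]: 269 @ $10 + 259 @ $12 + 376 @ $12 + 159 @ $14 + 314 @ $17 + 233 @ $15 + 165 @ $20 = $24,669
Ending inventory: 5 @ $20 + 326 @ $22 = $7,272
Check: goods available $31,941 = COGS $24,669 + ending $7,272

Ending inventory = $7,272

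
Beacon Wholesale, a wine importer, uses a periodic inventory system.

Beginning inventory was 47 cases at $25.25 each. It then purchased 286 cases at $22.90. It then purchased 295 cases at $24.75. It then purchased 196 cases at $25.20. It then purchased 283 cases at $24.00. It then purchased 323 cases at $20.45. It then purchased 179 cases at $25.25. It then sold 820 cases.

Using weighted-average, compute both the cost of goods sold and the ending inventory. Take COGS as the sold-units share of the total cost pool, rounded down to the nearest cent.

COGS = $19,311.89; ending inventory = $18,581.81

Sale 1, sell 820: 820/1609 × $37,893.70 → $19,311.89
Ending inventory (cost pool remaining) = $18,581.81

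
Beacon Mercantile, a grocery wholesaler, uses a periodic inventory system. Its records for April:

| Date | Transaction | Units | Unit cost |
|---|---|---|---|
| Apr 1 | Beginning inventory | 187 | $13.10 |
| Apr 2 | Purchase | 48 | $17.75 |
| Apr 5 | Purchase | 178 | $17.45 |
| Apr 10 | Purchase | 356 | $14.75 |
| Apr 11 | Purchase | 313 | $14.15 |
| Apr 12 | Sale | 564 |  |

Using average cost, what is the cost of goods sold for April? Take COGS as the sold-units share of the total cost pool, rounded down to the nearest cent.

Apr 12, sell 564: 564/1082 × $16,087.75 → $8,385.85
Ending inventory (cost pool remaining) = $7,701.90

COGS = $8,385.85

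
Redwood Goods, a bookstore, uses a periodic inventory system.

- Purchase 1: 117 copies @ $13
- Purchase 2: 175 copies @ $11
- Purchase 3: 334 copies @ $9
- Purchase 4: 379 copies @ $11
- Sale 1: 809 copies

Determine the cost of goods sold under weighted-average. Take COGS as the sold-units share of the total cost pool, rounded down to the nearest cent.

COGS = $8,549.64

Sale 1, sell 809: 809/1005 × $10,621.00 → $8,549.64
Ending inventory (cost pool remaining) = $2,071.36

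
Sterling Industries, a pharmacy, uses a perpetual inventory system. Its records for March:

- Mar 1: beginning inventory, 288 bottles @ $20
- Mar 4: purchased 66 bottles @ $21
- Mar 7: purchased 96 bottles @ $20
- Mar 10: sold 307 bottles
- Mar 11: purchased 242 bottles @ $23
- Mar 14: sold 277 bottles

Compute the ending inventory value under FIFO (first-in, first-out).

Mar 10, 307 sold [FIFO — oldest first]: 288 @ $20 + 19 @ $21 = $6,159
Mar 14, 277 sold [FIFO — oldest first]: 47 @ $21 + 96 @ $20 + 134 @ $23 = $5,989
Total COGS = $6,159 + $5,989 = $12,148
Ending inventory: 108 @ $23 = $2,484

Ending inventory = $2,484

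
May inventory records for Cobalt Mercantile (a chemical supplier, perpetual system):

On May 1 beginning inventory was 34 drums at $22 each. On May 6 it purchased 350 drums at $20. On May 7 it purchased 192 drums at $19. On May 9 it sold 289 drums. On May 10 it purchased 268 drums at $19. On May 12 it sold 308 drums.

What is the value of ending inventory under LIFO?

Ending inventory = $5,008

May 9, 289 sold [LIFO — newest first]: 192 @ $19 + 97 @ $20 = $5,588
May 12, 308 sold [LIFO — newest first]: 268 @ $19 + 40 @ $20 = $5,892
Total COGS = $5,588 + $5,892 = $11,480
Ending inventory: 34 @ $22 + 213 @ $20 = $5,008
Check: goods available $16,488 = COGS $11,480 + ending $5,008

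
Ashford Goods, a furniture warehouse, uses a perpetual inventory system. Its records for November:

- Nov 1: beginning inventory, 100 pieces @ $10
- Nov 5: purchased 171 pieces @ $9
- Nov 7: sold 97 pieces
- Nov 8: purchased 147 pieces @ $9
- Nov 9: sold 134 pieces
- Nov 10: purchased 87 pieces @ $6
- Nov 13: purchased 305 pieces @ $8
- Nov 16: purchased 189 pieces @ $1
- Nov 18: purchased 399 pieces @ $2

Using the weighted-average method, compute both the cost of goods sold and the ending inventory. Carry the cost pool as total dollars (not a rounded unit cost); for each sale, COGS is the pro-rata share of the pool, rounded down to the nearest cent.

After Nov 1: 100 on hand, pool $1,000.00 (≈ $10.0000 each)
After Nov 5: 271 on hand, pool $2,539.00 (≈ $9.3690 each)
Nov 7, sell 97: 97/271 × $2,539.00 → $908.79
After Nov 8: 321 on hand, pool $2,953.21 (≈ $9.2000 each)
Nov 9, sell 134: 134/321 × $2,953.21 → $1,232.80
After Nov 10: 274 on hand, pool $2,242.41 (≈ $8.1840 each)
After Nov 13: 579 on hand, pool $4,682.41 (≈ $8.0871 each)
After Nov 16: 768 on hand, pool $4,871.41 (≈ $6.3430 each)
After Nov 18: 1167 on hand, pool $5,669.41 (≈ $4.8581 each)
Total COGS = $908.79 + $1,232.80 = $2,141.59
Ending inventory (cost pool remaining) = $5,669.41
Check: goods available $7,811.00 = COGS $2,141.59 + ending $5,669.41

COGS = $2,141.59; ending inventory = $5,669.41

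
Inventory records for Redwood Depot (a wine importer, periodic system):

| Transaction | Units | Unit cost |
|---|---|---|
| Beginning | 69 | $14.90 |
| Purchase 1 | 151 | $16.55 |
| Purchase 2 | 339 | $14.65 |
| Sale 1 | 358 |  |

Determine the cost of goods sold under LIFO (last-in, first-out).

Sale 1 (358) [LIFO — newest first]: 339 @ $14.65 + 19 @ $16.55 = $5,280.80
Ending inventory: 69 @ $14.90 + 132 @ $16.55 = $3,212.70
Check: goods available $8,493.50 = COGS $5,280.80 + ending $3,212.70

COGS = $5,280.80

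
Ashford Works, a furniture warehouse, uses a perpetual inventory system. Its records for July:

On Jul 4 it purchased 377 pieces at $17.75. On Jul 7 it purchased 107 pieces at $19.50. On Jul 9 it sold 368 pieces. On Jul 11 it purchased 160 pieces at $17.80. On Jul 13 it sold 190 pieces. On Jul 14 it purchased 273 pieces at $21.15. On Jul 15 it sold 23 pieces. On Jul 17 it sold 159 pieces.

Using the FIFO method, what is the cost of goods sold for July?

Jul 9, 368 sold [FIFO — oldest first]: 368 @ $17.75 = $6,532.00
Jul 13, 190 sold [FIFO — oldest first]: 9 @ $17.75 + 107 @ $19.50 + 74 @ $17.80 = $3,563.45
Jul 15, 23 sold [FIFO — oldest first]: 23 @ $17.80 = $409.40
Jul 17, 159 sold [FIFO — oldest first]: 63 @ $17.80 + 96 @ $21.15 = $3,151.80
Total COGS = $6,532.00 + $3,563.45 + $409.40 + $3,151.80 = $13,656.65
Ending inventory: 177 @ $21.15 = $3,743.55
Check: goods available $17,400.20 = COGS $13,656.65 + ending $3,743.55

COGS = $13,656.65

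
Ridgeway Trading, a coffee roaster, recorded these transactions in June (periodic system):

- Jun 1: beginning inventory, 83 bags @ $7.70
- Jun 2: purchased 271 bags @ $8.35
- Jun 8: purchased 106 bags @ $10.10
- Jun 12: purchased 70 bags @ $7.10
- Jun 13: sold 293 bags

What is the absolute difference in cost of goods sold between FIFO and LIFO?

$151.95

FIFO COGS: 83 @ $7.70 + 210 @ $8.35 = $2,392.60
LIFO COGS: 70 @ $7.10 + 106 @ $10.10 + 117 @ $8.35 = $2,544.55
Difference = |$2,392.60 − $2,544.55| = $151.95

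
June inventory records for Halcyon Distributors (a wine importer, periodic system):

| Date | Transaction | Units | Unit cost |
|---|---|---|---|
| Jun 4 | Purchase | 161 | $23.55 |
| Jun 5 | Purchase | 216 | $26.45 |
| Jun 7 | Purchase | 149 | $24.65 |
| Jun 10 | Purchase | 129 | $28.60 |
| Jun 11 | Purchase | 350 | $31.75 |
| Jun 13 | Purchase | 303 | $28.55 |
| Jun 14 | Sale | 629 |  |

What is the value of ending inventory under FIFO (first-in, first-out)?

Ending inventory = $20,506.75

Jun 14, 629 sold [FIFO — oldest first]: 161 @ $23.55 + 216 @ $26.45 + 149 @ $24.65 + 103 @ $28.60 = $16,123.40
Ending inventory: 26 @ $28.60 + 350 @ $31.75 + 303 @ $28.55 = $20,506.75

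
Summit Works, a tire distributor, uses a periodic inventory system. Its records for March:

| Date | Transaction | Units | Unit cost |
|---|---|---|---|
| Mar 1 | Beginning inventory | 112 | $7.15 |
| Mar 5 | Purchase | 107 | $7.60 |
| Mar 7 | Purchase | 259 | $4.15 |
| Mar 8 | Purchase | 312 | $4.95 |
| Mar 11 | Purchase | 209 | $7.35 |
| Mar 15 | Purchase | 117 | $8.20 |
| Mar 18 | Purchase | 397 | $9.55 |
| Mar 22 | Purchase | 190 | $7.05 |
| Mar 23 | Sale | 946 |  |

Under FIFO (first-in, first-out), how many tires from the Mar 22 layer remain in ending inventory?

Mar 23, 946 sold [FIFO — oldest first]: 112 @ $7.15 + 107 @ $7.60 + 259 @ $4.15 + 312 @ $4.95 + 156 @ $7.35 = $5,379.85
Ending inventory: 53 @ $7.35 + 117 @ $8.20 + 397 @ $9.55 + 190 @ $7.05 = $6,479.80

190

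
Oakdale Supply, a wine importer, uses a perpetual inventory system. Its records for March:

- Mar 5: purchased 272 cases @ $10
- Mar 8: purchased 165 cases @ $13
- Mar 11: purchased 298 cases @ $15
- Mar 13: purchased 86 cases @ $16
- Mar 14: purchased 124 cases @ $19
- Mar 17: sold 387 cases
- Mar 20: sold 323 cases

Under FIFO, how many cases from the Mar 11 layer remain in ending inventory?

25

Mar 17, 387 sold [FIFO — oldest first]: 272 @ $10 + 115 @ $13 = $4,215
Mar 20, 323 sold [FIFO — oldest first]: 50 @ $13 + 273 @ $15 = $4,745
Total COGS = $4,215 + $4,745 = $8,960
Ending inventory: 25 @ $15 + 86 @ $16 + 124 @ $19 = $4,107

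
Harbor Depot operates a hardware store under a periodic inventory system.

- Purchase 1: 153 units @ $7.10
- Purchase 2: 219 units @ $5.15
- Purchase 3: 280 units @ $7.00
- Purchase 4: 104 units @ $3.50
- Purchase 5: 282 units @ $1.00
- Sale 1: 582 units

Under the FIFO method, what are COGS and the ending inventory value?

COGS = $3,684.15; ending inventory = $1,136.00

Sale 1 (582) [FIFO — oldest first]: 153 @ $7.10 + 219 @ $5.15 + 210 @ $7.00 = $3,684.15
Ending inventory: 70 @ $7.00 + 104 @ $3.50 + 282 @ $1.00 = $1,136.00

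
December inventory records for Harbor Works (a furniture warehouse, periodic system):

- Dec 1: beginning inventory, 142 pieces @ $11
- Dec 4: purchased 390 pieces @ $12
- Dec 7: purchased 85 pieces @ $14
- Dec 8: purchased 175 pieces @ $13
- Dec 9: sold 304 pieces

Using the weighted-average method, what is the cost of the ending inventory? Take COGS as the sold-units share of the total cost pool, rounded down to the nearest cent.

Dec 9, sell 304: 304/792 × $9,707.00 → $3,725.91
Ending inventory (cost pool remaining) = $5,981.09
Check: goods available $9,707.00 = COGS $3,725.91 + ending $5,981.09

Ending inventory = $5,981.09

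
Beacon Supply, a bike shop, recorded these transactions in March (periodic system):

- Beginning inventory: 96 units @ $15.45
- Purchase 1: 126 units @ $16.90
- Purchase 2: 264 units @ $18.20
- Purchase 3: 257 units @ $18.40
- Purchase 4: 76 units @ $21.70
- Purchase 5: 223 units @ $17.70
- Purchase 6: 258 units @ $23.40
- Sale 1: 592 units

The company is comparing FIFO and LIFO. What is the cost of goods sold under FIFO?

FIFO COGS: 96 @ $15.45 + 126 @ $16.90 + 264 @ $18.20 + 106 @ $18.40 = $10,367.80
LIFO COGS: 258 @ $23.40 + 223 @ $17.70 + 76 @ $21.70 + 35 @ $18.40 = $12,277.50

COGS = $10,367.80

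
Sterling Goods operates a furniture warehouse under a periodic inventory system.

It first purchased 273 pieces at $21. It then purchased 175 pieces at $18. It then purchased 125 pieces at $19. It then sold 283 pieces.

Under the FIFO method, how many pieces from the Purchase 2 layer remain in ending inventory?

165

Sale 1 (283) [FIFO — oldest first]: 273 @ $21 + 10 @ $18 = $5,913
Ending inventory: 165 @ $18 + 125 @ $19 = $5,345
Check: goods available $11,258 = COGS $5,913 + ending $5,345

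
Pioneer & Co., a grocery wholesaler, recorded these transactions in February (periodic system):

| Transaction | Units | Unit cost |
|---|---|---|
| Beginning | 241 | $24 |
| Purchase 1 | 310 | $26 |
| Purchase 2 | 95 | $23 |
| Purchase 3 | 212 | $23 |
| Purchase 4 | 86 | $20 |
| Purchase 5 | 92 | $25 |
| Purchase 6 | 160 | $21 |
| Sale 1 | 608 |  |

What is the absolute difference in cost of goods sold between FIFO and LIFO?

FIFO COGS: 241 @ $24 + 310 @ $26 + 57 @ $23 = $15,155
LIFO COGS: 160 @ $21 + 92 @ $25 + 86 @ $20 + 212 @ $23 + 58 @ $23 = $13,590
Difference = |$15,155 − $13,590| = $1,565

$1,565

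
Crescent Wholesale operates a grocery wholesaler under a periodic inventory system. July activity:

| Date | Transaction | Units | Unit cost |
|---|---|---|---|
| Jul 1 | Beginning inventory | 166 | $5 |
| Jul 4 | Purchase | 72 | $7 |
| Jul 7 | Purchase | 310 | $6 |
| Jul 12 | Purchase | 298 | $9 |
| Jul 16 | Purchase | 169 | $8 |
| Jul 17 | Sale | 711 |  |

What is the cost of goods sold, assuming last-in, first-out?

COGS = $5,498

Jul 17, 711 sold [LIFO — newest first]: 169 @ $8 + 298 @ $9 + 244 @ $6 = $5,498
Ending inventory: 166 @ $5 + 72 @ $7 + 66 @ $6 = $1,730
Check: goods available $7,228 = COGS $5,498 + ending $1,730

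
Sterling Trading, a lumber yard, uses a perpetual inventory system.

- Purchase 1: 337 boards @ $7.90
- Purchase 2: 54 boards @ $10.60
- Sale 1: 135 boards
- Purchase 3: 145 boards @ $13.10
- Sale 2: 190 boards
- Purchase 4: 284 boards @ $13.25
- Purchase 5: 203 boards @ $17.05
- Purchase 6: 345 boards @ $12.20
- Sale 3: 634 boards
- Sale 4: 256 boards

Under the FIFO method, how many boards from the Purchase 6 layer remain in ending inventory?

Sale 1 (135) [FIFO — oldest first]: 135 @ $7.90 = $1,066.50
Sale 2 (190) [FIFO — oldest first]: 190 @ $7.90 = $1,501.00
Sale 3 (634) [FIFO — oldest first]: 12 @ $7.90 + 54 @ $10.60 + 145 @ $13.10 + 284 @ $13.25 + 139 @ $17.05 = $8,699.65
Sale 4 (256) [FIFO — oldest first]: 64 @ $17.05 + 192 @ $12.20 = $3,433.60
Total COGS = $1,066.50 + $1,501.00 + $8,699.65 + $3,433.60 = $14,700.75
Ending inventory: 153 @ $12.20 = $1,866.60
Check: goods available $16,567.35 = COGS $14,700.75 + ending $1,866.60

153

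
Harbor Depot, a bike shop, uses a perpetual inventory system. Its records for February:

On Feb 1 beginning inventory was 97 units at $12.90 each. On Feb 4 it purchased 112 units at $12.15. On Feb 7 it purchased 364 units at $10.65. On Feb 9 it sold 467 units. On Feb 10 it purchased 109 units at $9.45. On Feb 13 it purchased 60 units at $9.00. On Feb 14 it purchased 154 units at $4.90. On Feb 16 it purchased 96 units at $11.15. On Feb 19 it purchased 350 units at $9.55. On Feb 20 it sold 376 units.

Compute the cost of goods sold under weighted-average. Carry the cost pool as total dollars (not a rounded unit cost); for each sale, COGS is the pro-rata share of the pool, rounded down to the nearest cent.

COGS = $8,699.37

After Feb 1: 97 on hand, pool $1,251.30 (≈ $12.9000 each)
After Feb 4: 209 on hand, pool $2,612.10 (≈ $12.4981 each)
After Feb 7: 573 on hand, pool $6,488.70 (≈ $11.3241 each)
Feb 9, sell 467: 467/573 × $6,488.70 → $5,288.34
After Feb 10: 215 on hand, pool $2,230.41 (≈ $10.3740 each)
After Feb 13: 275 on hand, pool $2,770.41 (≈ $10.0742 each)
After Feb 14: 429 on hand, pool $3,525.01 (≈ $8.2168 each)
After Feb 16: 525 on hand, pool $4,595.41 (≈ $8.7532 each)
After Feb 19: 875 on hand, pool $7,937.91 (≈ $9.0719 each)
Feb 20, sell 376: 376/875 × $7,937.91 → $3,411.03
Total COGS = $5,288.34 + $3,411.03 = $8,699.37
Ending inventory (cost pool remaining) = $4,526.88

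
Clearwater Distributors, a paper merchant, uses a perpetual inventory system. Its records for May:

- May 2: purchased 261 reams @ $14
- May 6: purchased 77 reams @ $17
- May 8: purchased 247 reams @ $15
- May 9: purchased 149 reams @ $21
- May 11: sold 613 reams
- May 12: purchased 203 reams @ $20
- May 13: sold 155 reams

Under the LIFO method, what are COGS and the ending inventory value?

COGS = $13,203; ending inventory = $2,654

May 11, 613 sold [LIFO — newest first]: 149 @ $21 + 247 @ $15 + 77 @ $17 + 140 @ $14 = $10,103
May 13, 155 sold [LIFO — newest first]: 155 @ $20 = $3,100
Total COGS = $10,103 + $3,100 = $13,203
Ending inventory: 121 @ $14 + 48 @ $20 = $2,654
Check: goods available $15,857 = COGS $13,203 + ending $2,654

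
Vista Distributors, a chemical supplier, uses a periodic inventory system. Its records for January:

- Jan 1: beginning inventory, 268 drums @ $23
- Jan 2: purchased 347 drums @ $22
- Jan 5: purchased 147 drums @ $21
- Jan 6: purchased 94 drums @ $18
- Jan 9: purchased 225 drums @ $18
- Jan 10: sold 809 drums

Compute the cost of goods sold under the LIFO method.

COGS = $16,375

Jan 10, 809 sold [LIFO — newest first]: 225 @ $18 + 94 @ $18 + 147 @ $21 + 343 @ $22 = $16,375
Ending inventory: 268 @ $23 + 4 @ $22 = $6,252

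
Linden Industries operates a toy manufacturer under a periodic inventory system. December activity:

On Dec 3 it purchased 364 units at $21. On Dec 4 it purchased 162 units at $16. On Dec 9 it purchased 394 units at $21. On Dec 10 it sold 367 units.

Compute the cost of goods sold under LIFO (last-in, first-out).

COGS = $7,707

Dec 10, 367 sold [LIFO — newest first]: 367 @ $21 = $7,707
Ending inventory: 364 @ $21 + 162 @ $16 + 27 @ $21 = $10,803
Check: goods available $18,510 = COGS $7,707 + ending $10,803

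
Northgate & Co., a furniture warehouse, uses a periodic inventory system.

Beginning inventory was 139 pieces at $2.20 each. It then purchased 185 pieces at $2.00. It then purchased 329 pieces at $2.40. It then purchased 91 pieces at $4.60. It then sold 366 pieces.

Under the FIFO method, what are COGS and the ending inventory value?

COGS = $776.60; ending inventory = $1,107.40

Sale 1 (366) [FIFO — oldest first]: 139 @ $2.20 + 185 @ $2.00 + 42 @ $2.40 = $776.60
Ending inventory: 287 @ $2.40 + 91 @ $4.60 = $1,107.40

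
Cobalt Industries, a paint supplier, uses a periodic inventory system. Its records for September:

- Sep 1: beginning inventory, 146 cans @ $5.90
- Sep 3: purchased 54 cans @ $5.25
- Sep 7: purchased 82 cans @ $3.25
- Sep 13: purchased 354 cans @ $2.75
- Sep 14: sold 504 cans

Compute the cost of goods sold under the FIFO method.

COGS = $2,021.90

Sep 14, 504 sold [FIFO — oldest first]: 146 @ $5.90 + 54 @ $5.25 + 82 @ $3.25 + 222 @ $2.75 = $2,021.90
Ending inventory: 132 @ $2.75 = $363.00
Check: goods available $2,384.90 = COGS $2,021.90 + ending $363.00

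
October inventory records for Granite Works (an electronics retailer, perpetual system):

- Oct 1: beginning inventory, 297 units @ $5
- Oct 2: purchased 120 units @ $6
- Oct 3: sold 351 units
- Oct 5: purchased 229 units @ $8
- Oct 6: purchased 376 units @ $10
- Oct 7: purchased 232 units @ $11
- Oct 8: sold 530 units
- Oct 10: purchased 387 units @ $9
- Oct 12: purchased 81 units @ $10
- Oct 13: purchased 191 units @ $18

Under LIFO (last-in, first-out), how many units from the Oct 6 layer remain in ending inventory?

Oct 3, 351 sold [LIFO — newest first]: 120 @ $6 + 231 @ $5 = $1,875
Oct 8, 530 sold [LIFO — newest first]: 232 @ $11 + 298 @ $10 = $5,532
Total COGS = $1,875 + $5,532 = $7,407
Ending inventory: 66 @ $5 + 229 @ $8 + 78 @ $10 + 387 @ $9 + 81 @ $10 + 191 @ $18 = $10,673

78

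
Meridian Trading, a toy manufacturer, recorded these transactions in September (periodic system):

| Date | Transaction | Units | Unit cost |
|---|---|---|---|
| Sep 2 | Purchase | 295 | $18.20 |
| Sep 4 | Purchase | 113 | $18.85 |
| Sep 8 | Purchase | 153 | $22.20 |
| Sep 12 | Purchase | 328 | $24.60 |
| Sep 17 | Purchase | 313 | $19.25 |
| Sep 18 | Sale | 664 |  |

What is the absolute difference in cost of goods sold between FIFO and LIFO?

$1,175.20

FIFO COGS: 295 @ $18.20 + 113 @ $18.85 + 153 @ $22.20 + 103 @ $24.60 = $13,429.45
LIFO COGS: 313 @ $19.25 + 328 @ $24.60 + 23 @ $22.20 = $14,604.65
Difference = |$13,429.45 − $14,604.65| = $1,175.20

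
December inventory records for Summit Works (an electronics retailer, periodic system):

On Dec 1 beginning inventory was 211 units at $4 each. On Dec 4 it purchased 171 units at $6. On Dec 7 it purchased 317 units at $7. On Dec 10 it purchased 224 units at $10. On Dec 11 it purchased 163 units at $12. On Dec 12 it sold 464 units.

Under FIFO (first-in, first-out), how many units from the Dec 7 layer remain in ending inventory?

235

Dec 12, 464 sold [FIFO — oldest first]: 211 @ $4 + 171 @ $6 + 82 @ $7 = $2,444
Ending inventory: 235 @ $7 + 224 @ $10 + 163 @ $12 = $5,841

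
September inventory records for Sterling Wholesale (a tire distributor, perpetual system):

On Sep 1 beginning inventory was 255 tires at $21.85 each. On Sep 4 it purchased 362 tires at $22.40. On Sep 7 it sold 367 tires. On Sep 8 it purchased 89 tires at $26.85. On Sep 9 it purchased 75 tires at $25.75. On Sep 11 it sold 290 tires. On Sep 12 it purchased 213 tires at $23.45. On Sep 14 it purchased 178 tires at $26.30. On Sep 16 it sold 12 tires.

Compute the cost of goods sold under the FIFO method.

Sep 7, 367 sold [FIFO — oldest first]: 255 @ $21.85 + 112 @ $22.40 = $8,080.55
Sep 11, 290 sold [FIFO — oldest first]: 250 @ $22.40 + 40 @ $26.85 = $6,674.00
Sep 16, 12 sold [FIFO — oldest first]: 12 @ $26.85 = $322.20
Total COGS = $8,080.55 + $6,674.00 + $322.20 = $15,076.75
Ending inventory: 37 @ $26.85 + 75 @ $25.75 + 213 @ $23.45 + 178 @ $26.30 = $12,600.95
Check: goods available $27,677.70 = COGS $15,076.75 + ending $12,600.95

COGS = $15,076.75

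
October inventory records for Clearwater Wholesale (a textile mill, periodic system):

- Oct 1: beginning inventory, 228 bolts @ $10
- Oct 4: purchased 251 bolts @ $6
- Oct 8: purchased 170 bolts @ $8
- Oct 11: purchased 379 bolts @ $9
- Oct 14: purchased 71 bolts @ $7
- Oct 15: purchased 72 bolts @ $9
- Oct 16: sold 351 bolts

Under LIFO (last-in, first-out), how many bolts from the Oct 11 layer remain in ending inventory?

171

Oct 16, 351 sold [LIFO — newest first]: 72 @ $9 + 71 @ $7 + 208 @ $9 = $3,017
Ending inventory: 228 @ $10 + 251 @ $6 + 170 @ $8 + 171 @ $9 = $6,685
Check: goods available $9,702 = COGS $3,017 + ending $6,685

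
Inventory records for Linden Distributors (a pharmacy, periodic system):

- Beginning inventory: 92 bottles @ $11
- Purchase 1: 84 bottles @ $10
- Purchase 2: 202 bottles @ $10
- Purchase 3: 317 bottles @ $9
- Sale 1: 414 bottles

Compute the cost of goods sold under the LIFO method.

COGS = $3,823

Sale 1 (414) [LIFO — newest first]: 317 @ $9 + 97 @ $10 = $3,823
Ending inventory: 92 @ $11 + 84 @ $10 + 105 @ $10 = $2,902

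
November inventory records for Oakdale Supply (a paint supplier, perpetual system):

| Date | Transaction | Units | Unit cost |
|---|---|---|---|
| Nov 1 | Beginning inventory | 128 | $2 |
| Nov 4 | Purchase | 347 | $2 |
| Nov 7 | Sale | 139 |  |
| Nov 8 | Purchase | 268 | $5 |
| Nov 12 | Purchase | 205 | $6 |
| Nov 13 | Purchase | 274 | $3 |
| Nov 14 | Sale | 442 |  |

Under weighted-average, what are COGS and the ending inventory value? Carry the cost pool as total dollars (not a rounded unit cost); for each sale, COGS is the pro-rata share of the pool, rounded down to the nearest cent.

After Nov 1: 128 on hand, pool $256.00 (≈ $2.0000 each)
After Nov 4: 475 on hand, pool $950.00 (≈ $2.0000 each)
Nov 7, sell 139: 139/475 × $950.00 → $278.00
After Nov 8: 604 on hand, pool $2,012.00 (≈ $3.3311 each)
After Nov 12: 809 on hand, pool $3,242.00 (≈ $4.0074 each)
After Nov 13: 1083 on hand, pool $4,064.00 (≈ $3.7525 each)
Nov 14, sell 442: 442/1083 × $4,064.00 → $1,658.62
Total COGS = $278.00 + $1,658.62 = $1,936.62
Ending inventory (cost pool remaining) = $2,405.38
Check: goods available $4,342.00 = COGS $1,936.62 + ending $2,405.38

COGS = $1,936.62; ending inventory = $2,405.38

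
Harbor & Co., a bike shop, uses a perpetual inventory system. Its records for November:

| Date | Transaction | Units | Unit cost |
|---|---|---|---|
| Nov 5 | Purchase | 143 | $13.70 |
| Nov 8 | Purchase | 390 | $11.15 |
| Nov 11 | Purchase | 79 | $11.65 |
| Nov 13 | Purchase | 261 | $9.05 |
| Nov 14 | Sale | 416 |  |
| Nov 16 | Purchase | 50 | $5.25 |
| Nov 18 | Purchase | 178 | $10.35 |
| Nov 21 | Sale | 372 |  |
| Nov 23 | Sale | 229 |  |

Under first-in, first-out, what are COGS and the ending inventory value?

Nov 14, 416 sold [FIFO — oldest first]: 143 @ $13.70 + 273 @ $11.15 = $5,003.05
Nov 21, 372 sold [FIFO — oldest first]: 117 @ $11.15 + 79 @ $11.65 + 176 @ $9.05 = $3,817.70
Nov 23, 229 sold [FIFO — oldest first]: 85 @ $9.05 + 50 @ $5.25 + 94 @ $10.35 = $2,004.65
Total COGS = $5,003.05 + $3,817.70 + $2,004.65 = $10,825.40
Ending inventory: 84 @ $10.35 = $869.40
Check: goods available $11,694.80 = COGS $10,825.40 + ending $869.40

COGS = $10,825.40; ending inventory = $869.40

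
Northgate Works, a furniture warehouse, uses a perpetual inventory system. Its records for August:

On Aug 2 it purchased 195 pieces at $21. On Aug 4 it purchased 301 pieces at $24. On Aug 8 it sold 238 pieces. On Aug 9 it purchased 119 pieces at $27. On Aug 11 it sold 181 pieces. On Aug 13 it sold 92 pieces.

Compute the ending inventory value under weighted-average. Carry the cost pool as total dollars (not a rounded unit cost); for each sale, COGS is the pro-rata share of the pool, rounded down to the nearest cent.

After Aug 2: 195 on hand, pool $4,095.00 (≈ $21.0000 each)
After Aug 4: 496 on hand, pool $11,319.00 (≈ $22.8206 each)
Aug 8, sell 238: 238/496 × $11,319.00 → $5,431.29
After Aug 9: 377 on hand, pool $9,100.71 (≈ $24.1398 each)
Aug 11, sell 181: 181/377 × $9,100.71 → $4,369.30
Aug 13, sell 92: 92/196 × $4,731.41 → $2,220.86
Total COGS = $5,431.29 + $4,369.30 + $2,220.86 = $12,021.45
Ending inventory (cost pool remaining) = $2,510.55

Ending inventory = $2,510.55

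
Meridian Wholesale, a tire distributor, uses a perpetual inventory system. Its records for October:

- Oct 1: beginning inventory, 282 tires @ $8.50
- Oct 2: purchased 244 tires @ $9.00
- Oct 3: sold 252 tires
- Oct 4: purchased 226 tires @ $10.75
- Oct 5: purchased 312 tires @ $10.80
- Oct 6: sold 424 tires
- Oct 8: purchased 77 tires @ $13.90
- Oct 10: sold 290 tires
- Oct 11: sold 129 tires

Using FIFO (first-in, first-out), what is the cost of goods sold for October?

Oct 3, 252 sold [FIFO — oldest first]: 252 @ $8.50 = $2,142.00
Oct 6, 424 sold [FIFO — oldest first]: 30 @ $8.50 + 244 @ $9.00 + 150 @ $10.75 = $4,063.50
Oct 10, 290 sold [FIFO — oldest first]: 76 @ $10.75 + 214 @ $10.80 = $3,128.20
Oct 11, 129 sold [FIFO — oldest first]: 98 @ $10.80 + 31 @ $13.90 = $1,489.30
Total COGS = $2,142.00 + $4,063.50 + $3,128.20 + $1,489.30 = $10,823.00
Ending inventory: 46 @ $13.90 = $639.40
Check: goods available $11,462.40 = COGS $10,823.00 + ending $639.40

COGS = $10,823.00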